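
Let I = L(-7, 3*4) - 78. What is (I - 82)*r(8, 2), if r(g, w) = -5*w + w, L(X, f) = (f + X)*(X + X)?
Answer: 1840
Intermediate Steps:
L(X, f) = 2*X*(X + f) (L(X, f) = (X + f)*(2*X) = 2*X*(X + f))
r(g, w) = -4*w
I = -148 (I = 2*(-7)*(-7 + 3*4) - 78 = 2*(-7)*(-7 + 12) - 78 = 2*(-7)*5 - 78 = -70 - 78 = -148)
(I - 82)*r(8, 2) = (-148 - 82)*(-4*2) = -230*(-8) = 1840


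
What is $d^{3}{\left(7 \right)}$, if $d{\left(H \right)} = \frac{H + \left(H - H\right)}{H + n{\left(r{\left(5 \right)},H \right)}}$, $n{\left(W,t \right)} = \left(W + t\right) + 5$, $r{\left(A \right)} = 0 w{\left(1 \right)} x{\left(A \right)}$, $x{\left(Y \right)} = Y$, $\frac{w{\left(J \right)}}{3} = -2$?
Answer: $\frac{343}{6859} \approx 0.050007$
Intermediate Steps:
$w{\left(J \right)} = -6$ ($w{\left(J \right)} = 3 \left(-2\right) = -6$)
$r{\left(A \right)} = 0$ ($r{\left(A \right)} = 0 \left(-6\right) A = 0 A = 0$)
$n{\left(W,t \right)} = 5 + W + t$
$d{\left(H \right)} = \frac{H}{5 + 2 H}$ ($d{\left(H \right)} = \frac{H + \left(H - H\right)}{H + \left(5 + 0 + H\right)} = \frac{H + 0}{H + \left(5 + H\right)} = \frac{H}{5 + 2 H}$)
$d^{3}{\left(7 \right)} = \left(\frac{7}{5 + 2 \cdot 7}\right)^{3} = \left(\frac{7}{5 + 14}\right)^{3} = \left(\frac{7}{19}\right)^{3} = \frac{343}{6859}$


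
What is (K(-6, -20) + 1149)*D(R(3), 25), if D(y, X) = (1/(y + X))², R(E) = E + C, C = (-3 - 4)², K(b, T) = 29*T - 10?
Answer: 559/5929 ≈ 0.094282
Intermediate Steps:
K(b, T) = -10 + 29*T
C = 49 (C = (-7)² = 49)
R(E) = 49 + E (R(E) = E + 49 = 49 + E)
D(y, X) = (X + y)⁻² (D(y, X) = (1/(X + y))² = (X + y)⁻²)
(K(-6, -20) + 1149)*D(R(3), 25) = ((-10 + 29*(-20)) + 1149)/(25 + (49 + 3))² = ((-10 - 580) + 1149)/(25 + 52)² = (-590 + 1149)/77² = 559*(1/5929) = 559/5929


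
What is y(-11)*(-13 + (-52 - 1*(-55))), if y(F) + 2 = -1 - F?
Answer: -80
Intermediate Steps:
y(F) = -3 - F (y(F) = -2 + (-1 - F) = -3 - F)
y(-11)*(-13 + (-52 - 1*(-55))) = (-3 - 1*(-11))*(-13 + (-52 - 1*(-55))) = (-3 + 11)*(-13 + (-52 + 55)) = 8*(-13 + 3) = 8*(-10) = -80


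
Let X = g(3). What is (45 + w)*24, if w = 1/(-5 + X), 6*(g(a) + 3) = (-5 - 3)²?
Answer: 1089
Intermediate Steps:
g(a) = 23/3 (g(a) = -3 + (-5 - 3)²/6 = -3 + (⅙)*(-8)² = -3 + (⅙)*64 = -3 + 32/3 = 23/3)
X = 23/3 ≈ 7.6667
w = 3/8 (w = 1/(-5 + 23/3) = 1/(8/3) = 3/8 ≈ 0.37500)
(45 + w)*24 = (45 + 3/8)*24 = (363/8)*24 = 1089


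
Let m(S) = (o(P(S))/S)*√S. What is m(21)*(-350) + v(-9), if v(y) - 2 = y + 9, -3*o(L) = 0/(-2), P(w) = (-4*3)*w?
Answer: 2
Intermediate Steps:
P(w) = -12*w
o(L) = 0 (o(L) = -0/(-2) = -0*(-1)/2 = -⅓*0 = 0)
v(y) = 11 + y (v(y) = 2 + (y + 9) = 2 + (9 + y) = 11 + y)
m(S) = 0 (m(S) = (0/S)*√S = 0*√S = 0)
m(21)*(-350) + v(-9) = 0*(-350) + (11 - 9) = 0 + 2 = 2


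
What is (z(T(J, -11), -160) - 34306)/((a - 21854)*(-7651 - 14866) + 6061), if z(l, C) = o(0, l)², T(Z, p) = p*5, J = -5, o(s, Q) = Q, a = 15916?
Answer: -10427/44570669 ≈ -0.00023394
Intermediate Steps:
T(Z, p) = 5*p
z(l, C) = l²
(z(T(J, -11), -160) - 34306)/((a - 21854)*(-7651 - 14866) + 6061) = ((5*(-11))² - 34306)/((15916 - 21854)*(-7651 - 14866) + 6061) = ((-55)² - 34306)/(-5938*(-22517) + 6061) = (3025 - 34306)/(133705946 + 6061) = -31281/133712007 = -31281*1/133712007 = -10427/44570669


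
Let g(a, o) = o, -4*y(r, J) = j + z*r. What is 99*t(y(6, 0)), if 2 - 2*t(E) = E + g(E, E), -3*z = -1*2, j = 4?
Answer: 297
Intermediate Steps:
z = 2/3 (z = -(-1)*2/3 = -1/3*(-2) = 2/3 ≈ 0.66667)
y(r, J) = -1 - r/6 (y(r, J) = -(4 + 2*r/3)/4 = -1 - r/6)
t(E) = 1 - E (t(E) = 1 - (E + E)/2 = 1 - E)
99*t(y(6, 0)) = 99*(1 - (-1 - 1/6*6)) = 99*(1 - (-1 - 1)) = 99*(1 - 1*(-2)) = 99*(1 + 2) = 99*3 = 297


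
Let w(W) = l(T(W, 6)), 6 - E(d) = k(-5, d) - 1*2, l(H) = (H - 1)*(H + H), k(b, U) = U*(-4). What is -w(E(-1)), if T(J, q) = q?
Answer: -60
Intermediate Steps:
k(b, U) = -4*U
l(H) = 2*H*(-1 + H) (l(H) = (-1 + H)*(2*H) = 2*H*(-1 + H))
E(d) = 8 + 4*d (E(d) = 6 - (-4*d - 1*2) = 6 - (-4*d - 2) = 6 - (-2 - 4*d) = 6 + (2 + 4*d) = 8 + 4*d)
w(W) = 60 (w(W) = 2*6*(-1 + 6) = 2*6*5 = 60)
-w(E(-1)) = -1*60 = -60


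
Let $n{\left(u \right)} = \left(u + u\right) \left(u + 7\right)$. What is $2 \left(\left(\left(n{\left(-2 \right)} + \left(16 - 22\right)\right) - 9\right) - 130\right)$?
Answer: $-330$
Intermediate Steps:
$n{\left(u \right)} = 2 u \left(7 + u\right)$
$2 \left(\left(\left(n{\left(-2 \right)} + \left(16 - 22\right)\right) - 9\right) - 130\right) = 2 \left(\left(\left(2 \left(-2\right) \left(7 - 2\right) + \left(16 - 22\right)\right) - 9\right) - 130\right) = 2 \left(\left(\left(2 \left(-2\right) 5 + \left(16 - 22\right)\right) - 9\right) - 130\right) = 2 \left(\left(\left(-20 - 6\right) - 9\right) - 130\right) = 2 \left(\left(-26 - 9\right) - 130\right) = 2 \left(-35 - 130\right) = 2 \left(-165\right) = -330$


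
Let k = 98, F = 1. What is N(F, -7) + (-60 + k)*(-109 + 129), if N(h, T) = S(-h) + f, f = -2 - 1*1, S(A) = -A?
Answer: 758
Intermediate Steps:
f = -3 (f = -2 - 1 = -3)
N(h, T) = -3 + h (N(h, T) = -(-1)*h - 3 = h - 3 = -3 + h)
N(F, -7) + (-60 + k)*(-109 + 129) = (-3 + 1) + (-60 + 98)*(-109 + 129) = -2 + 38*20 = -2 + 760 = 758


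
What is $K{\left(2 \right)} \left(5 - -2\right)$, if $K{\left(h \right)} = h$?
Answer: $14$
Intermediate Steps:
$K{\left(2 \right)} \left(5 - -2\right) = 2 \left(5 - -2\right) = 2 \left(5 + 2\right) = 2 \cdot 7 = 14$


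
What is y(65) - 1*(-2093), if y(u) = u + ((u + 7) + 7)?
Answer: 2237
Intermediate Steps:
y(u) = 14 + 2*u (y(u) = u + ((7 + u) + 7) = u + (14 + u) = 14 + 2*u)
y(65) - 1*(-2093) = (14 + 2*65) - 1*(-2093) = (14 + 130) + 2093 = 144 + 2093 = 2237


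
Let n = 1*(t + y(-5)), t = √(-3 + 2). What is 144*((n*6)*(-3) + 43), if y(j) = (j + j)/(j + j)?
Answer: 3600 - 2592*I ≈ 3600.0 - 2592.0*I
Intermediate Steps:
y(j) = 1 (y(j) = (2*j)/((2*j)) = (2*j)*(1/(2*j)) = 1)
t = I (t = √(-1) = I ≈ 1.0*I)
n = 1 + I (n = 1*(I + 1) = 1*(1 + I) = 1 + I ≈ 1.0 + 1.0*I)
144*((n*6)*(-3) + 43) = 144*(((1 + I)*6)*(-3) + 43) = 144*((6 + 6*I)*(-3) + 43) = 144*((-18 - 18*I) + 43) = 144*(25 - 18*I) = 3600 - 2592*I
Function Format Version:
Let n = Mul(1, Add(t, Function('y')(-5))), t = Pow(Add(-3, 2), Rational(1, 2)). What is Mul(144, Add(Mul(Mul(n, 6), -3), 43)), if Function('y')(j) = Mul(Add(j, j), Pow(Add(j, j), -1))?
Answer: Add(3600, Mul(-2592, I)) ≈ Add(3600.0, Mul(-2592.0, I))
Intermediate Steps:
Function('y')(j) = 1 (Function('y')(j) = Mul(Mul(2, j), Pow(Mul(2, j), -1)) = Mul(Mul(2, j), Mul(Rational(1, 2), Pow(j, -1))) = 1)
t = I (t = Pow(-1, Rational(1, 2)) = I ≈ Mul(1.0000, I))
n = Add(1, I) (n = Mul(1, Add(I, 1)) = Mul(1, Add(1, I)) = Add(1, I) ≈ Add(1.0000, Mul(1.0000, I)))
Mul(144, Add(Mul(Mul(n, 6), -3), 43)) = Mul(144, Add(Mul(Mul(Add(1, I), 6), -3), 43)) = Mul(144, Add(Mul(Add(6, Mul(6, I)), -3), 43)) = Mul(144, Add(Add(-18, Mul(-18, I)), 43)) = Mul(144, Add(25, Mul(-18, I))) = Add(3600, Mul(-2592, I))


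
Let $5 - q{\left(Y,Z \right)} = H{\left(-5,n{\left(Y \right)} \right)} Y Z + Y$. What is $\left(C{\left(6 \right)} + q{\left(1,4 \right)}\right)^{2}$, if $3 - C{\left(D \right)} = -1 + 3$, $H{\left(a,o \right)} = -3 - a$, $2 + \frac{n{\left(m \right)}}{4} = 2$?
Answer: $9$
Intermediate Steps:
$n{\left(m \right)} = 0$ ($n{\left(m \right)} = -8 + 4 \cdot 2 = -8 + 8 = 0$)
$C{\left(D \right)} = 1$ ($C{\left(D \right)} = 3 - \left(-1 + 3\right) = 3 - 2 = 1$)
$q{\left(Y,Z \right)} = 5 - Y - 2 Y Z$ ($q{\left(Y,Z \right)} = 5 - \left(\left(-3 - -5\right) Y Z + Y\right) = 5 - \left(\left(-3 + 5\right) Y Z + Y\right) = 5 - \left(2 Y Z + Y\right) = 5 - \left(Y + 2 Y Z\right) = 5 - Y - 2 Y Z$)
$\left(C{\left(6 \right)} + q{\left(1,4 \right)}\right)^{2} = \left(1 - \left(-4 + 8\right)\right)^{2} = \left(1 - 4\right)^{2} = \left(-3\right)^{2} = 9$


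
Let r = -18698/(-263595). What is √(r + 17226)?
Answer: 2*√299226860588490/263595 ≈ 131.25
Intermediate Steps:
r = 18698/263595 (r = -18698*(-1/263595) = 18698/263595 ≈ 0.070935)
√(r + 17226) = √(18698/263595 + 17226) = √(4540706168/263595) = 2*√299226860588490/263595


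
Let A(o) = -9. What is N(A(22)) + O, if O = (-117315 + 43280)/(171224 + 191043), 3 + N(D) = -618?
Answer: -225041842/362267 ≈ -621.20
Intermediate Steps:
N(D) = -621 (N(D) = -3 - 618 = -621)
O = -74035/362267 ≈ -0.20437
N(A(22)) + O = -621 - 74035/362267 = -225041842/362267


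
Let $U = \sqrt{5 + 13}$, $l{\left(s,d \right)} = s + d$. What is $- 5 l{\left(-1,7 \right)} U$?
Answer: $- 90 \sqrt{2} \approx -127.28$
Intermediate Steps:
$l{\left(s,d \right)} = d + s$
$U = 3 \sqrt{2}$ ($U = \sqrt{18} = 3 \sqrt{2} \approx 4.2426$)
$- 5 l{\left(-1,7 \right)} U = - 5 \left(7 - 1\right) 3 \sqrt{2} = \left(-5\right) 6 \cdot 3 \sqrt{2} = - 30 \cdot 3 \sqrt{2} = - 90 \sqrt{2}$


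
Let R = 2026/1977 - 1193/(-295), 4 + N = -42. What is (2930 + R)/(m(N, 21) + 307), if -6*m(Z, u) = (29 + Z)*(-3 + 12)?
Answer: 3423552362/387837975 ≈ 8.8273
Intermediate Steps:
N = -46 (N = -4 - 42 = -46)
m(Z, u) = -87/2 - 3*Z/2 (m(Z, u) = -(29 + Z)*(-3 + 12)/6 = -(29 + Z)*9/6 = -(261 + 9*Z)/6 = -87/2 - 3*Z/2)
R = 2956231/583215 (R = 2026*(1/1977) - 1193*(-1/295) = 2026/1977 + 1193/295 = 2956231/583215 ≈ 5.0689)
(2930 + R)/(m(N, 21) + 307) = (2930 + 2956231/583215)/((-87/2 - 3/2*(-46)) + 307) = 1711776181/(583215*((-87/2 + 69) + 307)) = 1711776181/(583215*(51/2 + 307)) = 1711776181/(583215*(665/2)) = (1711776181/583215)*(2/665) = 3423552362/387837975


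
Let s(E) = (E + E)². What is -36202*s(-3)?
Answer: -1303272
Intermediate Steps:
s(E) = 4*E² (s(E) = (2*E)² = 4*E²)
-36202*s(-3) = -144808*(-3)² = -144808*9 = -36202*36 = -1303272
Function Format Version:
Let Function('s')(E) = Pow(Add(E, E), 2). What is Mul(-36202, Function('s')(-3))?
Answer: -1303272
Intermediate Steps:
Function('s')(E) = Mul(4, Pow(E, 2)) (Function('s')(E) = Pow(Mul(2, E), 2) = Mul(4, Pow(E, 2)))
Mul(-36202, Function('s')(-3)) = Mul(-36202, Mul(4, Pow(-3, 2))) = Mul(-36202, Mul(4, 9)) = Mul(-36202, 36) = -1303272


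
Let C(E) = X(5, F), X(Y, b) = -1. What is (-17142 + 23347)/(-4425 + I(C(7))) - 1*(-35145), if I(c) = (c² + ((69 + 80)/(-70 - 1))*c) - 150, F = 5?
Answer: 2281560434/64921 ≈ 35144.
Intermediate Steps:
C(E) = -1
I(c) = -150 + c² - 149*c/71 (I(c) = (c² + (149/(-71))*c) - 150 = (c² + (149*(-1/71))*c) - 150 = (c² - 149*c/71) - 150 = -150 + c² - 149*c/71)
(-17142 + 23347)/(-4425 + I(C(7))) - 1*(-35145) = (-17142 + 23347)/(-4425 + (-150 + (-1)² - 149/71*(-1))) - 1*(-35145) = 6205/(-4425 + (-150 + 1 + 149/71)) + 35145 = 6205/(-4425 - 10430/71) + 35145 = 6205/(-324605/71) + 35145 = 6205*(-71/324605) + 35145 = -88111/64921 + 35145 = 2281560434/64921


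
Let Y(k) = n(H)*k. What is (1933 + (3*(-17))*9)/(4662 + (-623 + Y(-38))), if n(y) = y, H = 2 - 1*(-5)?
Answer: 134/343 ≈ 0.39067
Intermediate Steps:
H = 7 (H = 2 + 5 = 7)
Y(k) = 7*k
(1933 + (3*(-17))*9)/(4662 + (-623 + Y(-38))) = (1933 + (3*(-17))*9)/(4662 + (-623 + 7*(-38))) = (1933 - 51*9)/(4662 + (-623 - 266)) = (1933 - 459)/(4662 - 889) = 1474/3773 = 1474*(1/3773) = 134/343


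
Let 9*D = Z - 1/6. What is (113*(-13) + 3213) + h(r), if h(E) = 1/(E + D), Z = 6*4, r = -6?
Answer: 315610/181 ≈ 1743.7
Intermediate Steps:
Z = 24
D = 143/54 (D = (24 - 1/6)/9 = (24 + (⅙)*(-1))/9 = (24 - ⅙)/9 = (⅑)*(143/6) = 143/54 ≈ 2.6481)
h(E) = 1/(143/54 + E) (h(E) = 1/(E + 143/54) = 1/(143/54 + E))
(113*(-13) + 3213) + h(r) = (113*(-13) + 3213) + 54/(143 + 54*(-6)) = (-1469 + 3213) + 54/(143 - 324) = 1744 + 54/(-181) = 1744 + 54*(-1/181) = 1744 - 54/181 = 315610/181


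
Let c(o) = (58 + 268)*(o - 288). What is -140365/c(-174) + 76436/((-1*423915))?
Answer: 15996883381/21282228660 ≈ 0.75165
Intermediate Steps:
c(o) = -93888 + 326*o (c(o) = 326*(-288 + o) = -93888 + 326*o)
-140365/c(-174) + 76436/((-1*423915)) = -140365/(-93888 + 326*(-174)) + 76436/((-1*423915)) = -140365/(-93888 - 56724) + 76436/(-423915) = -140365/(-150612) + 76436*(-1/423915) = -140365*(-1/150612) - 76436/423915 = 140365/150612 - 76436/423915 = 15996883381/21282228660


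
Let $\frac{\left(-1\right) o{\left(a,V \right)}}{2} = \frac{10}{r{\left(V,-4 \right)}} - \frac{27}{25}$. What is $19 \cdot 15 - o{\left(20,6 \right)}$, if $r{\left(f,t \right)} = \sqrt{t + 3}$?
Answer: $\frac{7071}{25} - 20 i \approx 282.84 - 20.0 i$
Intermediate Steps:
$r{\left(f,t \right)} = \sqrt{3 + t}$
$o{\left(a,V \right)} = \frac{54}{25} + 20 i$ ($o{\left(a,V \right)} = - 2 \left(\frac{10}{\sqrt{3 - 4}} - \frac{27}{25}\right) = - 2 \left(\frac{10}{\sqrt{-1}} - \frac{27}{25}\right) = - 2 \left(\frac{10}{i} - \frac{27}{25}\right) = - 2 \left(10 \left(- i\right) - \frac{27}{25}\right) = - 2 \left(- 10 i - \frac{27}{25}\right) = - 2 \left(- \frac{27}{25} - 10 i\right) = \frac{54}{25} + 20 i$)
$19 \cdot 15 - o{\left(20,6 \right)} = 19 \cdot 15 - \left(\frac{54}{25} + 20 i\right) = 285 - \left(\frac{54}{25} + 20 i\right) = \frac{7071}{25} - 20 i$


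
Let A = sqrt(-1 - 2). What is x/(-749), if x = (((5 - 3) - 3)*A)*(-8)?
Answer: -8*I*sqrt(3)/749 ≈ -0.0185*I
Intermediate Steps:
A = I*sqrt(3) (A = sqrt(-3) = I*sqrt(3) ≈ 1.732*I)
x = 8*I*sqrt(3) (x = (((5 - 3) - 3)*(I*sqrt(3)))*(-8) = ((2 - 3)*(I*sqrt(3)))*(-8) = -I*sqrt(3)*(-8) = 8*I*sqrt(3) ≈ 13.856*I)
x/(-749) = (8*I*sqrt(3))/(-749) = (8*I*sqrt(3))*(-1/749) = -8*I*sqrt(3)/749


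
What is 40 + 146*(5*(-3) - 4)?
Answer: -2734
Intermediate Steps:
40 + 146*(5*(-3) - 4) = 40 + 146*(-15 - 4) = 40 + 146*(-19) = 40 - 2774 = -2734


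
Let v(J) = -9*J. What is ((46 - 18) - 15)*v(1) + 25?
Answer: -92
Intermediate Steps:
((46 - 18) - 15)*v(1) + 25 = ((46 - 18) - 15)*(-9*1) + 25 = (28 - 15)*(-9) + 25 = 13*(-9) + 25 = -117 + 25 = -92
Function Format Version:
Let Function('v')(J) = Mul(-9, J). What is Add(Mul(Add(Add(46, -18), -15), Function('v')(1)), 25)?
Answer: -92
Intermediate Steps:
Add(Mul(Add(Add(46, -18), -15), Function('v')(1)), 25) = Add(Mul(Add(Add(46, -18), -15), Mul(-9, 1)), 25) = Add(Mul(Add(28, -15), -9), 25) = Add(Mul(13, -9), 25) = Add(-117, 25) = -92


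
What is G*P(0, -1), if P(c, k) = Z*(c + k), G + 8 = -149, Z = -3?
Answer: -471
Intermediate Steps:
G = -157 (G = -8 - 149 = -157)
P(c, k) = -3*c - 3*k (P(c, k) = -3*(c + k) = -3*c - 3*k)
G*P(0, -1) = -157*(-3*0 - 3*(-1)) = -157*(0 + 3) = -157*3 = -471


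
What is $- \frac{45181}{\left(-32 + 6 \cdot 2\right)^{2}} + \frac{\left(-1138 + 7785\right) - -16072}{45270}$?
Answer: $- \frac{67875209}{603600} \approx -112.45$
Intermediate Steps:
$- \frac{45181}{\left(-32 + 6 \cdot 2\right)^{2}} + \frac{\left(-1138 + 7785\right) - -16072}{45270} = - \frac{45181}{\left(-32 + 12\right)^{2}} + \left(6647 + 16072\right) \frac{1}{45270} = - \frac{45181}{\left(-20\right)^{2}} + 22719 \cdot \frac{1}{45270} = - \frac{45181}{400} + \frac{7573}{15090} = - \frac{67875209}{603600}$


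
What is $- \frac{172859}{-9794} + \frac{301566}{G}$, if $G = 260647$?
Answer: $\frac{48008717177}{2552776718} \approx 18.806$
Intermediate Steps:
$- \frac{172859}{-9794} + \frac{301566}{G} = - \frac{172859}{-9794} + \frac{301566}{260647} = \left(-172859\right) \left(- \frac{1}{9794}\right) + 301566 \cdot \frac{1}{260647} = \frac{172859}{9794} + \frac{301566}{260647} = \frac{48008717177}{2552776718}$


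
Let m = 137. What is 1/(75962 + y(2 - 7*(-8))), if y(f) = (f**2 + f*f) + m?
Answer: 1/82827 ≈ 1.2073e-5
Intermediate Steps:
y(f) = 137 + 2*f**2 (y(f) = (f**2 + f*f) + 137 = (f**2 + f**2) + 137 = 2*f**2 + 137 = 137 + 2*f**2)
1/(75962 + y(2 - 7*(-8))) = 1/(75962 + (137 + 2*(2 - 7*(-8))**2)) = 1/(75962 + (137 + 2*(2 + 56)**2)) = 1/(75962 + (137 + 2*58**2)) = 1/(75962 + (137 + 2*3364)) = 1/(75962 + (137 + 6728)) = 1/(75962 + 6865) = 1/82827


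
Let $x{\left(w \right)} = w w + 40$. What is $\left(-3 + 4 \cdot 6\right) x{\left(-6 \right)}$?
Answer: $1596$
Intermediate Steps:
$x{\left(w \right)} = 40 + w^{2}$ ($x{\left(w \right)} = w^{2} + 40 = 40 + w^{2}$)
$\left(-3 + 4 \cdot 6\right) x{\left(-6 \right)} = \left(-3 + 4 \cdot 6\right) \left(40 + \left(-6\right)^{2}\right) = \left(-3 + 24\right) \left(40 + 36\right) = 21 \cdot 76 = 1596$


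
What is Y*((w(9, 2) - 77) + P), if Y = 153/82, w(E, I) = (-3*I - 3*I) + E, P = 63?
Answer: -2601/82 ≈ -31.720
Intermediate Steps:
w(E, I) = E - 6*I (w(E, I) = -6*I + E = E - 6*I)
Y = 153/82 (Y = 153*(1/82) = 153/82 ≈ 1.8659)
Y*((w(9, 2) - 77) + P) = 153*(((9 - 6*2) - 77) + 63)/82 = 153*(((9 - 12) - 77) + 63)/82 = 153*((-3 - 77) + 63)/82 = 153*(-80 + 63)/82 = (153/82)*(-17) = -2601/82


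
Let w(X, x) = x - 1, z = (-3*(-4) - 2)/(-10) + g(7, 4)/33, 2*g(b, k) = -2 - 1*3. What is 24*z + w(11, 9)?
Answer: -196/11 ≈ -17.818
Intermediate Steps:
g(b, k) = -5/2 (g(b, k) = (-2 - 1*3)/2 = (-2 - 3)/2 = (1/2)*(-5) = -5/2)
z = -71/66 (z = (-3*(-4) - 2)/(-10) - 5/2/33 = (12 - 2)*(-1/10) - 5/2*1/33 = 10*(-1/10) - 5/66 = -1 - 5/66 = -71/66 ≈ -1.0758)
w(X, x) = -1 + x
24*z + w(11, 9) = 24*(-71/66) + (-1 + 9) = -284/11 + 8 = -196/11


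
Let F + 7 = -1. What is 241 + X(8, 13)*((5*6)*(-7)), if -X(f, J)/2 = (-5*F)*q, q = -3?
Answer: -50159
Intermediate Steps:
F = -8 (F = -7 - 1 = -8)
X(f, J) = 240 (X(f, J) = -2*(-5*(-8))*(-3) = -80*(-3) = -2*(-120) = 240)
241 + X(8, 13)*((5*6)*(-7)) = 241 + 240*((5*6)*(-7)) = 241 + 240*(30*(-7)) = 241 + 240*(-210) = 241 - 50400 = -50159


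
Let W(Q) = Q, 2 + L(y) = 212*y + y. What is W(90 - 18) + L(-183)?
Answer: -38909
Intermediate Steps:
L(y) = -2 + 213*y (L(y) = -2 + (212*y + y) = -2 + 213*y)
W(90 - 18) + L(-183) = (90 - 18) + (-2 + 213*(-183)) = 72 + (-2 - 38979) = 72 - 38981 = -38909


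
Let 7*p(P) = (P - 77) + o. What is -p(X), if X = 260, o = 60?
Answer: -243/7 ≈ -34.714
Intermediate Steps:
p(P) = -17/7 + P/7 (p(P) = ((P - 77) + 60)/7 = ((-77 + P) + 60)/7 = (-17 + P)/7 = -17/7 + P/7)
-p(X) = -(-17/7 + (1/7)*260) = -(-17/7 + 260/7) = -1*243/7 = -243/7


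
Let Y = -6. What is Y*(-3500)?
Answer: 21000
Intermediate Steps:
Y*(-3500) = -6*(-3500) = 21000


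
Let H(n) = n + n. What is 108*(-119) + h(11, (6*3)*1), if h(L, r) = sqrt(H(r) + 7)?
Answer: -12852 + sqrt(43) ≈ -12845.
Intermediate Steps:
H(n) = 2*n
h(L, r) = sqrt(7 + 2*r) (h(L, r) = sqrt(2*r + 7) = sqrt(7 + 2*r))
108*(-119) + h(11, (6*3)*1) = 108*(-119) + sqrt(7 + 2*((6*3)*1)) = -12852 + sqrt(7 + 2*(18*1)) = -12852 + sqrt(7 + 2*18) = -12852 + sqrt(7 + 36) = -12852 + sqrt(43)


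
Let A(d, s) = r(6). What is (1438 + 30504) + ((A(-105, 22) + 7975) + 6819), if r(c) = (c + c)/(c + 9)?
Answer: 233684/5 ≈ 46737.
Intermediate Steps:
r(c) = 2*c/(9 + c) (r(c) = (2*c)/(9 + c) = 2*c/(9 + c))
A(d, s) = 4/5 (A(d, s) = 2*6/(9 + 6) = 2*6/15 = 2*6*(1/15) = 4/5)
(1438 + 30504) + ((A(-105, 22) + 7975) + 6819) = (1438 + 30504) + ((4/5 + 7975) + 6819) = 31942 + (39879/5 + 6819) = 31942 + 73974/5 = 233684/5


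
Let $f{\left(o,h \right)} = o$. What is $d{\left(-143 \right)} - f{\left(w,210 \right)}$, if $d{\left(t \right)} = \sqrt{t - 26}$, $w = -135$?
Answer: $135 + 13 i \approx 135.0 + 13.0 i$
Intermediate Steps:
$d{\left(t \right)} = \sqrt{-26 + t}$
$d{\left(-143 \right)} - f{\left(w,210 \right)} = \sqrt{-26 - 143} - -135 = \sqrt{-169} + 135 = 13 i + 135 = 135 + 13 i$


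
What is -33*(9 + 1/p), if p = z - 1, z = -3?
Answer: -1155/4 ≈ -288.75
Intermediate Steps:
p = -4 (p = -3 - 1 = -4)
-33*(9 + 1/p) = -33*(9 + 1/(-4)) = -33*(9 - ¼) = -33*35/4 = -1155/4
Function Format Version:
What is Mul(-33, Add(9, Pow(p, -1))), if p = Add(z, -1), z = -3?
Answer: Rational(-1155, 4) ≈ -288.75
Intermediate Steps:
p = -4 (p = Add(-3, -1) = -4)
Mul(-33, Add(9, Pow(p, -1))) = Mul(-33, Add(9, Pow(-4, -1))) = Mul(-33, Add(9, Rational(-1, 4))) = Mul(-33, Rational(35, 4)) = Rational(-1155, 4)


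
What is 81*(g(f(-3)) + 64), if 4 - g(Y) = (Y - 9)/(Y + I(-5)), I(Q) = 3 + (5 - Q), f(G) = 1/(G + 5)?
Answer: 5559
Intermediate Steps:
f(G) = 1/(5 + G)
I(Q) = 8 - Q
g(Y) = 4 - (-9 + Y)/(13 + Y) (g(Y) = 4 - (Y - 9)/(Y + (8 - 1*(-5))) = 4 - (-9 + Y)/(Y + (8 + 5)) = 4 - (-9 + Y)/(Y + 13) = 4 - (-9 + Y)/(13 + Y))
81*(g(f(-3)) + 64) = 81*((61 + 3/(5 - 3))/(13 + 1/(5 - 3)) + 64) = 81*((61 + 3/2)/(13 + 1/2) + 64) = 81*((61 + 3*(½))/(13 + ½) + 64) = 81*((61 + 3/2)/(27/2) + 64) = 81*((2/27)*(125/2) + 64) = 81*(125/27 + 64) = 81*(1853/27) = 5559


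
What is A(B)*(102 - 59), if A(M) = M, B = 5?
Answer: 215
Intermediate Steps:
A(B)*(102 - 59) = 5*(102 - 59) = 5*43 = 215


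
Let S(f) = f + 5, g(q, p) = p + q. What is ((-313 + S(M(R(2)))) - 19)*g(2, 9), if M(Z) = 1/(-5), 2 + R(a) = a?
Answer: -17996/5 ≈ -3599.2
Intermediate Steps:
R(a) = -2 + a
M(Z) = -⅕ (M(Z) = 1*(-⅕) = -⅕)
S(f) = 5 + f
((-313 + S(M(R(2)))) - 19)*g(2, 9) = ((-313 + (5 - ⅕)) - 19)*(9 + 2) = ((-313 + 24/5) - 19)*11 = (-1541/5 - 19)*11 = -1636/5*11 = -17996/5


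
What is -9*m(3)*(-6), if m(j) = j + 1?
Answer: 216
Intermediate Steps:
m(j) = 1 + j
-9*m(3)*(-6) = -9*(1 + 3)*(-6) = -9*4*(-6) = -36*(-6) = 216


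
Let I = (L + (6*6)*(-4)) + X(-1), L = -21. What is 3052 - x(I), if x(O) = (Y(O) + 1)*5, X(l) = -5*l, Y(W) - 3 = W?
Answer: 3832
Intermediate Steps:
Y(W) = 3 + W
I = -160 (I = (-21 + (6*6)*(-4)) - 5*(-1) = (-21 + 36*(-4)) + 5 = (-21 - 144) + 5 = -165 + 5 = -160)
x(O) = 20 + 5*O (x(O) = ((3 + O) + 1)*5 = (4 + O)*5 = 20 + 5*O)
3052 - x(I) = 3052 - (20 + 5*(-160)) = 3052 - (20 - 800) = 3052 - 1*(-780) = 3052 + 780 = 3832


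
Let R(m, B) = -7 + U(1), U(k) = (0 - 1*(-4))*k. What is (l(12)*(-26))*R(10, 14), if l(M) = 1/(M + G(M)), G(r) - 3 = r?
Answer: 26/9 ≈ 2.8889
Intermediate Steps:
U(k) = 4*k (U(k) = (0 + 4)*k = 4*k)
R(m, B) = -3 (R(m, B) = -7 + 4*1 = -7 + 4 = -3)
G(r) = 3 + r
l(M) = 1/(3 + 2*M) (l(M) = 1/(M + (3 + M)) = 1/(3 + 2*M))
(l(12)*(-26))*R(10, 14) = (-26/(3 + 2*12))*(-3) = (-26/(3 + 24))*(-3) = (-26/27)*(-3) = ((1/27)*(-26))*(-3) = -26/27*(-3) = 26/9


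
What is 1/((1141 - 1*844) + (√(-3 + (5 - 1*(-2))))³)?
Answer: 1/305 ≈ 0.0032787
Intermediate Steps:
1/((1141 - 1*844) + (√(-3 + (5 - 1*(-2))))³) = 1/((1141 - 844) + (√(-3 + (5 + 2)))³) = 1/(297 + (√(-3 + 7))³) = 1/(297 + (√4)³) = 1/(297 + 2³) = 1/(297 + 8) = 1/305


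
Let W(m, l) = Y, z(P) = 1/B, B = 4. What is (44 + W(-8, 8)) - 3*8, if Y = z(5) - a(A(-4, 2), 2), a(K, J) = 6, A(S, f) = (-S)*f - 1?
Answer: 57/4 ≈ 14.250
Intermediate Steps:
A(S, f) = -1 - S*f (A(S, f) = -S*f - 1 = -1 - S*f)
z(P) = ¼ (z(P) = 1/4 = ¼)
Y = -23/4 (Y = ¼ - 1*6 = ¼ - 6 = -23/4 ≈ -5.7500)
W(m, l) = -23/4
(44 + W(-8, 8)) - 3*8 = (44 - 23/4) - 3*8 = 153/4 - 24 = 57/4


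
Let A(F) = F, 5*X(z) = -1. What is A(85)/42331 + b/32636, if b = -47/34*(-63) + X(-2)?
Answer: 1096861401/234857467720 ≈ 0.0046703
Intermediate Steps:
X(z) = -⅕ (X(z) = (⅕)*(-1) = -⅕)
b = 14771/170 (b = -47/34*(-63) - ⅕ = 2961/34 - ⅕ = 14771/170 ≈ 86.888)
A(85)/42331 + b/32636 = 85/42331 + (14771/170)/32636 = 85*(1/42331) + (14771/170)*(1/32636) = 85/42331 + 14771/5548120 = 1096861401/234857467720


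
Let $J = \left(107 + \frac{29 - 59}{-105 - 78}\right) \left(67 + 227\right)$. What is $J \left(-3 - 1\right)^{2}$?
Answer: $\frac{30750048}{61} \approx 5.041 \cdot 10^{5}$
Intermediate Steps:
$J = \frac{1921878}{61}$ ($J = \left(107 - \frac{30}{-183}\right) 294 = \left(107 - - \frac{10}{61}\right) 294 = \left(107 + \frac{10}{61}\right) 294 = \frac{6537}{61} \cdot 294 = \frac{1921878}{61} \approx 31506.0$)
$J \left(-3 - 1\right)^{2} = \frac{1921878 \left(-3 - 1\right)^{2}}{61} = \frac{1921878 \left(-4\right)^{2}}{61} = \frac{1921878}{61} \cdot 16 = \frac{30750048}{61}$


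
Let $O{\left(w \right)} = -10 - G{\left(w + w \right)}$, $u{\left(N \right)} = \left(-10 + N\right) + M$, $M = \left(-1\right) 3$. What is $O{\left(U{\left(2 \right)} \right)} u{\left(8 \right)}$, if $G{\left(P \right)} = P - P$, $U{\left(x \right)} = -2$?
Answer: $50$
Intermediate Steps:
$M = -3$
$u{\left(N \right)} = -13 + N$ ($u{\left(N \right)} = \left(-10 + N\right) - 3 = -13 + N$)
$G{\left(P \right)} = 0$
$O{\left(w \right)} = -10$ ($O{\left(w \right)} = -10 - 0 = -10 + 0 = -10$)
$O{\left(U{\left(2 \right)} \right)} u{\left(8 \right)} = - 10 \left(-13 + 8\right) = \left(-10\right) \left(-5\right) = 50$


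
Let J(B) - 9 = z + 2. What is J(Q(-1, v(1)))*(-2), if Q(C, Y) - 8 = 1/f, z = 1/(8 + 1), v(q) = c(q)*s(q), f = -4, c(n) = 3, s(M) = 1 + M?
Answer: -200/9 ≈ -22.222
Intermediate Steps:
v(q) = 3 + 3*q (v(q) = 3*(1 + q) = 3 + 3*q)
z = 1/9 ≈ 0.11111
Q(C, Y) = 31/4 (Q(C, Y) = 8 + 1/(-4) = 8 - 1/4 = 31/4)
J(B) = 100/9 (J(B) = 9 + (1/9 + 2) = 9 + 19/9 = 100/9)
J(Q(-1, v(1)))*(-2) = (100/9)*(-2) = -200/9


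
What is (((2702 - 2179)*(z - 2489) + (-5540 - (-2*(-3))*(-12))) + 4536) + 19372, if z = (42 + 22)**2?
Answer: 858901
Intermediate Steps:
z = 4096 (z = 64**2 = 4096)
(((2702 - 2179)*(z - 2489) + (-5540 - (-2*(-3))*(-12))) + 4536) + 19372 = (((2702 - 2179)*(4096 - 2489) + (-5540 - (-2*(-3))*(-12))) + 4536) + 19372 = ((523*1607 + (-5540 - 6*(-12))) + 4536) + 19372 = ((840461 + (-5540 - 1*(-72))) + 4536) + 19372 = ((840461 + (-5540 + 72)) + 4536) + 19372 = ((840461 - 5468) + 4536) + 19372 = (834993 + 4536) + 19372 = 839529 + 19372 = 858901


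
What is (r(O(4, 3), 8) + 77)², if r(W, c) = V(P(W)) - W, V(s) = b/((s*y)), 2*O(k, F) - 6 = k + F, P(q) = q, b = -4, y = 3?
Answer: 30063289/6084 ≈ 4941.4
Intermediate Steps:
O(k, F) = 3 + F/2 + k/2 (O(k, F) = 3 + (k + F)/2 = 3 + (F + k)/2 = 3 + (F/2 + k/2) = 3 + F/2 + k/2)
V(s) = -4/(3*s) (V(s) = -4*1/(3*s) = -4/(3*s))
r(W, c) = -W - 4/(3*W) (r(W, c) = -4/(3*W) - W = -W - 4/(3*W))
(r(O(4, 3), 8) + 77)² = ((-(3 + (½)*3 + (½)*4) - 4/(3*(3 + (½)*3 + (½)*4))) + 77)² = ((-(3 + 3/2 + 2) - 4/(3*(3 + 3/2 + 2))) + 77)² = ((-1*13/2 - 4/(3*13/2)) + 77)² = ((-13/2 - 4/3*2/13) + 77)² = ((-13/2 - 8/39) + 77)² = (-523/78 + 77)² = (5483/78)² = 30063289/6084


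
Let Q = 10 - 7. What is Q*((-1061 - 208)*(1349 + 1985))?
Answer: -12692538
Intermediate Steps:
Q = 3
Q*((-1061 - 208)*(1349 + 1985)) = 3*((-1061 - 208)*(1349 + 1985)) = 3*(-1269*3334) = 3*(-4230846) = -12692538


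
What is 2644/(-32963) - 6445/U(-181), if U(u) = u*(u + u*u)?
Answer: -3075833717/38876430348 ≈ -0.079118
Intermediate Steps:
U(u) = u*(u + u²)
2644/(-32963) - 6445/U(-181) = 2644/(-32963) - 6445*1/(32761*(1 - 181)) = 2644*(-1/32963) - 6445/(32761*(-180)) = -2644/32963 - 6445/(-5896980) = -2644/32963 - 6445*(-1/5896980) = -2644/32963 + 1289/1179396 = -3075833717/38876430348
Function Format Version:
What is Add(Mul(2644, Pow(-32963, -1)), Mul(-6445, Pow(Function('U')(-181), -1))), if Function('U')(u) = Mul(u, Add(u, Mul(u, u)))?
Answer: Rational(-3075833717, 38876430348) ≈ -0.079118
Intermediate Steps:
Function('U')(u) = Mul(u, Add(u, Pow(u, 2)))
Add(Mul(2644, Pow(-32963, -1)), Mul(-6445, Pow(Function('U')(-181), -1))) = Add(Mul(2644, Pow(-32963, -1)), Mul(-6445, Pow(Mul(Pow(-181, 2), Add(1, -181)), -1))) = Add(Mul(2644, Rational(-1, 32963)), Mul(-6445, Pow(Mul(32761, -180), -1))) = Add(Rational(-2644, 32963), Mul(-6445, Pow(-5896980, -1))) = Add(Rational(-2644, 32963), Mul(-6445, Rational(-1, 5896980))) = Add(Rational(-2644, 32963), Rational(1289, 1179396)) = Rational(-3075833717, 38876430348)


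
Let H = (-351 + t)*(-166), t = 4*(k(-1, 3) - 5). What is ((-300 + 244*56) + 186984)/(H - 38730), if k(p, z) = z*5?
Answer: 50087/3224 ≈ 15.536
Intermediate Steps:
k(p, z) = 5*z
t = 40 (t = 4*(5*3 - 5) = 4*(15 - 5) = 4*10 = 40)
H = 51626 (H = (-351 + 40)*(-166) = -311*(-166) = 51626)
((-300 + 244*56) + 186984)/(H - 38730) = ((-300 + 244*56) + 186984)/(51626 - 38730) = ((-300 + 13664) + 186984)/12896 = (13364 + 186984)*(1/12896) = 200348*(1/12896) = 50087/3224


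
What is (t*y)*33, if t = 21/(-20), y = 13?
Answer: -9009/20 ≈ -450.45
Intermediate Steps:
t = -21/20 (t = 21*(-1/20) = -21/20 ≈ -1.0500)
(t*y)*33 = -21/20*13*33 = -273/20*33 = -9009/20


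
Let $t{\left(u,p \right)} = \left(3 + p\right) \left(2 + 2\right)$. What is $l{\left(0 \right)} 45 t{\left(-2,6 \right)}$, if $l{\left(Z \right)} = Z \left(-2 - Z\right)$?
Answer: $0$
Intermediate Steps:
$t{\left(u,p \right)} = 12 + 4 p$ ($t{\left(u,p \right)} = \left(3 + p\right) 4 = 12 + 4 p$)
$l{\left(0 \right)} 45 t{\left(-2,6 \right)} = \left(-1\right) 0 \left(2 + 0\right) 45 \left(12 + 4 \cdot 6\right) = \left(-1\right) 0 \cdot 2 \cdot 45 \left(12 + 24\right) = 0 \cdot 45 \cdot 36 = 0 \cdot 36 = 0$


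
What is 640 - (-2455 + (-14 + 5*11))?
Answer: 3054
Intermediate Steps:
640 - (-2455 + (-14 + 5*11)) = 640 - (-2455 + (-14 + 55)) = 640 - (-2455 + 41) = 640 - 1*(-2414) = 640 + 2414 = 3054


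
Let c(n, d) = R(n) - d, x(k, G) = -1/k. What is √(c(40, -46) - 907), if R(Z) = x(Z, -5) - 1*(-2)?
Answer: I*√343610/20 ≈ 29.309*I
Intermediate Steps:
R(Z) = 2 - 1/Z (R(Z) = -1/Z - 1*(-2) = -1/Z + 2 = 2 - 1/Z)
c(n, d) = 2 - d - 1/n (c(n, d) = (2 - 1/n) - d = 2 - d - 1/n)
√(c(40, -46) - 907) = √((2 - 1*(-46) - 1/40) - 907) = √((2 + 46 - 1*1/40) - 907) = √((2 + 46 - 1/40) - 907) = √(1919/40 - 907) = √(-34361/40) = I*√343610/20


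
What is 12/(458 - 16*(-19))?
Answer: 2/127 ≈ 0.015748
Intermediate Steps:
12/(458 - 16*(-19)) = 12/(458 + 304) = 12/762 = (1/762)*12 = 2/127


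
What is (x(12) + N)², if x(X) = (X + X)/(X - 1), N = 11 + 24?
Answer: 167281/121 ≈ 1382.5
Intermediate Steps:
N = 35
x(X) = 2*X/(-1 + X) (x(X) = (2*X)/(-1 + X) = 2*X/(-1 + X))
(x(12) + N)² = (2*12/(-1 + 12) + 35)² = (2*12/11 + 35)² = (2*12*(1/11) + 35)² = (24/11 + 35)² = (409/11)² = 167281/121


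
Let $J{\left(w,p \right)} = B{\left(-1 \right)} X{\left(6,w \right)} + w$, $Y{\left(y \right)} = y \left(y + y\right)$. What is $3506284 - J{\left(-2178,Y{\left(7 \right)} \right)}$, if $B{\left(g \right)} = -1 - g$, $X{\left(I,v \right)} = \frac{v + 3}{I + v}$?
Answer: $3508462$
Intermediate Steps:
$Y{\left(y \right)} = 2 y^{2}$ ($Y{\left(y \right)} = y 2 y = 2 y^{2}$)
$X{\left(I,v \right)} = \frac{3 + v}{I + v}$
$J{\left(w,p \right)} = w$ ($J{\left(w,p \right)} = \left(-1 - -1\right) \frac{3 + w}{6 + w} + w = \left(-1 + 1\right) \frac{3 + w}{6 + w} + w = 0 \frac{3 + w}{6 + w} + w = 0 + w = w$)
$3506284 - J{\left(-2178,Y{\left(7 \right)} \right)} = 3506284 - -2178 = 3506284 + 2178 = 3508462$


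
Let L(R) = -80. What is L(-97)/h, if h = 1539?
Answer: -80/1539 ≈ -0.051982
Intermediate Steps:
L(-97)/h = -80/1539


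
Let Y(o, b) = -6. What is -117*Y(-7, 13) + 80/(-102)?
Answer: 35762/51 ≈ 701.22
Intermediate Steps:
-117*Y(-7, 13) + 80/(-102) = -117*(-6) + 80/(-102) = 702 + 80*(-1/102) = 702 - 40/51 = 35762/51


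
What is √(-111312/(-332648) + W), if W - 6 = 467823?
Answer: 3*√89874150844567/41581 ≈ 683.98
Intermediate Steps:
W = 467829 (W = 6 + 467823 = 467829)
√(-111312/(-332648) + W) = √(-111312/(-332648) + 467829) = √(-111312*(-1/332648) + 467829) = √(13914/41581 + 467829) = √(19452811563/41581) = 3*√89874150844567/41581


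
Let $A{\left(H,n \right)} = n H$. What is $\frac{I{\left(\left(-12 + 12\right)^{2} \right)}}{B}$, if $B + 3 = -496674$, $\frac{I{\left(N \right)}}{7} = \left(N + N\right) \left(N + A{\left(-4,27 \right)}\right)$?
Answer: $0$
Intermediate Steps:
$A{\left(H,n \right)} = H n$
$I{\left(N \right)} = 14 N \left(-108 + N\right)$ ($I{\left(N \right)} = 7 \left(N + N\right) \left(N - 108\right) = 7 \cdot 2 N \left(N - 108\right) = 7 \cdot 2 N \left(-108 + N\right) = 14 N \left(-108 + N\right)$)
$B = -496677$ ($B = -3 - 496674 = -496677$)
$\frac{I{\left(\left(-12 + 12\right)^{2} \right)}}{B} = \frac{14 \left(-12 + 12\right)^{2} \left(-108 + \left(-12 + 12\right)^{2}\right)}{-496677} = 14 \cdot 0^{2} \left(-108 + 0^{2}\right) \left(- \frac{1}{496677}\right) = 14 \cdot 0 \left(-108 + 0\right) \left(- \frac{1}{496677}\right) = 14 \cdot 0 \left(-108\right) \left(- \frac{1}{496677}\right) = 0 \left(- \frac{1}{496677}\right) = 0$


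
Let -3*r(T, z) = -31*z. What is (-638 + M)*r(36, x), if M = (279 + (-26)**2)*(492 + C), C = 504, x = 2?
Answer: 58933604/3 ≈ 1.9645e+7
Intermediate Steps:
M = 951180 (M = (279 + (-26)**2)*(492 + 504) = (279 + 676)*996 = 955*996 = 951180)
r(T, z) = 31*z/3 (r(T, z) = -(-31)*z/3 = 31*z/3)
(-638 + M)*r(36, x) = (-638 + 951180)*((31/3)*2) = 950542*(62/3) = 58933604/3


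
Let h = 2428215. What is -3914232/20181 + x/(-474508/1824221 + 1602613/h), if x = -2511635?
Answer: -10691974477219666450201/1702231645249133 ≈ -6.2812e+6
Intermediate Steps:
-3914232/20181 + x/(-474508/1824221 + 1602613/h) = -3914232/20181 - 2511635/(-474508/1824221 + 1602613/2428215) = -3914232*1/20181 - 2511635/(-474508*1/1824221 + 1602613*(1/2428215)) = -186392/961 - 2511635/(-474508/1824221 + 1602613/2428215) = -186392/961 - 2511635/1771312846253/4429600795515 = -186392/961 - 2511635*4429600795515/1771312846253 = -186392/961 - 11125540394043317025/1771312846253 = -10691974477219666450201/1702231645249133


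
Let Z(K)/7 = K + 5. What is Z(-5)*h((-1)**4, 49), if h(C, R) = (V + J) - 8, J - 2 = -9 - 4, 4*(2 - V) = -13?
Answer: 0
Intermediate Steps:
V = 21/4 (V = 2 - 1/4*(-13) = 2 + 13/4 = 21/4 ≈ 5.2500)
Z(K) = 35 + 7*K (Z(K) = 7*(K + 5) = 7*(5 + K) = 35 + 7*K)
J = -11 (J = 2 + (-9 - 4) = 2 - 13 = -11)
h(C, R) = -55/4 (h(C, R) = (21/4 - 11) - 8 = -23/4 - 8 = -55/4)
Z(-5)*h((-1)**4, 49) = (35 + 7*(-5))*(-55/4) = (35 - 35)*(-55/4) = 0*(-55/4) = 0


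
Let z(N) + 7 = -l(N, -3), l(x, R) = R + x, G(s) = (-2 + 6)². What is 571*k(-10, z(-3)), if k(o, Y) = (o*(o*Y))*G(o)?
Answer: -913600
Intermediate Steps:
G(s) = 16 (G(s) = 4² = 16)
z(N) = -4 - N (z(N) = -7 - (-3 + N) = -7 + (3 - N) = -4 - N)
k(o, Y) = 16*Y*o² (k(o, Y) = (o*(o*Y))*16 = (o*(Y*o))*16 = (Y*o²)*16 = 16*Y*o²)
571*k(-10, z(-3)) = 571*(16*(-4 - 1*(-3))*(-10)²) = 571*(16*(-4 + 3)*100) = 571*(16*(-1)*100) = 571*(-1600) = -913600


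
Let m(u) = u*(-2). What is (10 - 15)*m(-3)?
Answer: -30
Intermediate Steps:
m(u) = -2*u
(10 - 15)*m(-3) = (10 - 15)*(-2*(-3)) = -5*6 = -30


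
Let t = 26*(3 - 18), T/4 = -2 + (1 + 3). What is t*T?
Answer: -3120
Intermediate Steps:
T = 8 (T = 4*(-2 + (1 + 3)) = 4*(-2 + 4) = 4*2 = 8)
t = -390 (t = 26*(-15) = -390)
t*T = -390*8 = -3120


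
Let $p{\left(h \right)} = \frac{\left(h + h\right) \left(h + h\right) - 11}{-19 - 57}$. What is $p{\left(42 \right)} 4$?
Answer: $- \frac{7045}{19} \approx -370.79$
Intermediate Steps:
$p{\left(h \right)} = \frac{11}{76} - \frac{h^{2}}{19}$ ($p{\left(h \right)} = \frac{2 h 2 h - 11}{-76} = \left(4 h^{2} - 11\right) \left(- \frac{1}{76}\right) = \left(-11 + 4 h^{2}\right) \left(- \frac{1}{76}\right) = \frac{11}{76} - \frac{h^{2}}{19}$)
$p{\left(42 \right)} 4 = \left(\frac{11}{76} - \frac{42^{2}}{19}\right) 4 = \left(\frac{11}{76} - \frac{1764}{19}\right) 4 = \left(- \frac{7045}{76}\right) 4 = - \frac{7045}{19}$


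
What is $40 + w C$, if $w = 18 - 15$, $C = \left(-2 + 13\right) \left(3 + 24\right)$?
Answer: $931$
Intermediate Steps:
$C = 297$ ($C = 11 \cdot 27 = 297$)
$w = 3$
$40 + w C = 40 + 3 \cdot 297 = 40 + 891 = 931$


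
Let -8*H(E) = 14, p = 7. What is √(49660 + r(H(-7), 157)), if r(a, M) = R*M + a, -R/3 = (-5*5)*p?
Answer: √528333/2 ≈ 363.43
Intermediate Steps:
H(E) = -7/4 (H(E) = -⅛*14 = -7/4)
R = 525 (R = -3*(-5*5)*7 = -(-75)*7 = -3*(-175) = 525)
r(a, M) = a + 525*M (r(a, M) = 525*M + a = a + 525*M)
√(49660 + r(H(-7), 157)) = √(49660 + (-7/4 + 525*157)) = √(49660 + (-7/4 + 82425)) = √(49660 + 329693/4) = √(528333/4) = √528333/2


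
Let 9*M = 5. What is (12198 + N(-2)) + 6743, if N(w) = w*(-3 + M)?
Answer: 170513/9 ≈ 18946.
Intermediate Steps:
M = 5/9 (M = (⅑)*5 = 5/9 ≈ 0.55556)
N(w) = -22*w/9 (N(w) = w*(-3 + 5/9) = w*(-22/9) = -22*w/9)
(12198 + N(-2)) + 6743 = (12198 - 22/9*(-2)) + 6743 = (12198 + 44/9) + 6743 = 109826/9 + 6743 = 170513/9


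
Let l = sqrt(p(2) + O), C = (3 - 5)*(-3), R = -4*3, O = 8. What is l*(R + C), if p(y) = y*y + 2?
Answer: -6*sqrt(14) ≈ -22.450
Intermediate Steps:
p(y) = 2 + y**2 (p(y) = y**2 + 2 = 2 + y**2)
R = -12
C = 6 (C = -2*(-3) = 6)
l = sqrt(14) (l = sqrt((2 + 2**2) + 8) = sqrt((2 + 4) + 8) = sqrt(6 + 8) = sqrt(14) ≈ 3.7417)
l*(R + C) = sqrt(14)*(-12 + 6) = sqrt(14)*(-6) = -6*sqrt(14)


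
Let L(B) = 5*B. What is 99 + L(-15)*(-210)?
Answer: 15849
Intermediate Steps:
99 + L(-15)*(-210) = 99 + (5*(-15))*(-210) = 99 - 75*(-210) = 99 + 15750 = 15849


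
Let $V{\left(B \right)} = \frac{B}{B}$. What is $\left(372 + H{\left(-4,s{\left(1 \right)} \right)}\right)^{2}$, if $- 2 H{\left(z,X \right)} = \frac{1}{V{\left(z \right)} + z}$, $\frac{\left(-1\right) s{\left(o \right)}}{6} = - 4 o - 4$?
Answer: $\frac{4986289}{36} \approx 1.3851 \cdot 10^{5}$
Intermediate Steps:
$V{\left(B \right)} = 1$
$s{\left(o \right)} = 24 + 24 o$ ($s{\left(o \right)} = - 6 \left(- 4 o - 4\right) = - 6 \left(-4 - 4 o\right) = 24 + 24 o$)
$H{\left(z,X \right)} = - \frac{1}{2 \left(1 + z\right)}$
$\left(372 + H{\left(-4,s{\left(1 \right)} \right)}\right)^{2} = \left(372 - \frac{1}{2 + 2 \left(-4\right)}\right)^{2} = \left(372 - \frac{1}{2 - 8}\right)^{2} = \left(372 - \frac{1}{-6}\right)^{2} = \left(372 - - \frac{1}{6}\right)^{2} = \left(372 + \frac{1}{6}\right)^{2} = \left(\frac{2233}{6}\right)^{2} = \frac{4986289}{36}$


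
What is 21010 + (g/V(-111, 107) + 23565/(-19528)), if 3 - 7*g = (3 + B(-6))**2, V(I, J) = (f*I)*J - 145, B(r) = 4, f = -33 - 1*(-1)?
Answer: 1091058223743307/51933407624 ≈ 21009.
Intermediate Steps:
f = -32 (f = -33 + 1 = -32)
V(I, J) = -145 - 32*I*J (V(I, J) = (-32*I)*J - 145 = -32*I*J - 145 = -145 - 32*I*J)
g = -46/7 (g = 3/7 - (3 + 4)**2/7 = 3/7 - 1/7*7**2 = 3/7 - 1/7*49 = 3/7 - 7 = -46/7 ≈ -6.5714)
21010 + (g/V(-111, 107) + 23565/(-19528)) = 21010 + (-46/(7*(-145 - 32*(-111)*107)) + 23565/(-19528)) = 21010 + (-46/(7*(-145 + 380064)) + 23565*(-1/19528)) = 21010 + (-46/7/379919 - 23565/19528) = 21010 + (-46/7*1/379919 - 23565/19528) = 21010 + (-46/2659433 - 23565/19528) = 21010 - 62670436933/51933407624 = 1091058223743307/51933407624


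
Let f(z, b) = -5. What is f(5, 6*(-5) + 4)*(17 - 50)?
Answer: 165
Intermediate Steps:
f(5, 6*(-5) + 4)*(17 - 50) = -5*(17 - 50) = -5*(-33) = 165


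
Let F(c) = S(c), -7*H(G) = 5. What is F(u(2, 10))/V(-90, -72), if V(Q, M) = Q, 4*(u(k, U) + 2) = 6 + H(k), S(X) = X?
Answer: 19/2520 ≈ 0.0075397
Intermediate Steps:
H(G) = -5/7 (H(G) = -⅐*5 = -5/7)
u(k, U) = -19/28 (u(k, U) = -2 + (6 - 5/7)/4 = -2 + (¼)*(37/7) = -2 + 37/28 = -19/28)
F(c) = c
F(u(2, 10))/V(-90, -72) = -19/28/(-90) = -19/28*(-1/90) = 19/2520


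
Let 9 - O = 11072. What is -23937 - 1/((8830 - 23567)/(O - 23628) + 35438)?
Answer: -29428013667806/1229394395 ≈ -23937.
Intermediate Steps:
O = -11063 (O = 9 - 1*11072 = 9 - 11072 = -11063)
-23937 - 1/((8830 - 23567)/(O - 23628) + 35438) = -23937 - 1/((8830 - 23567)/(-11063 - 23628) + 35438) = -23937 - 1/(-14737/(-34691) + 35438) = -23937 - 1/(-14737*(-1/34691) + 35438) = -23937 - 1/(14737/34691 + 35438) = -23937 - 1/1229394395/34691 = -23937 - 1*34691/1229394395 = -23937 - 34691/1229394395 = -29428013667806/1229394395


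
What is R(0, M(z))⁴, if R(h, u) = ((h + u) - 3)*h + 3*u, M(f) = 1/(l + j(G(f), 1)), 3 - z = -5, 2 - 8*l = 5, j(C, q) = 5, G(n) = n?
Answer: 331776/1874161 ≈ 0.17703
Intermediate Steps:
l = -3/8 (l = ¼ - ⅛*5 = ¼ - 5/8 = -3/8 ≈ -0.37500)
z = 8 (z = 3 - 1*(-5) = 3 + 5 = 8)
M(f) = 8/37 (M(f) = 1/(-3/8 + 5) = 1/(37/8) = 8/37)
R(h, u) = 3*u + h*(-3 + h + u) (R(h, u) = (-3 + h + u)*h + 3*u = h*(-3 + h + u) + 3*u = 3*u + h*(-3 + h + u))
R(0, M(z))⁴ = (0² - 3*0 + 3*(8/37) + 0*(8/37))⁴ = (0 + 0 + 24/37 + 0)⁴ = (24/37)⁴ = 331776/1874161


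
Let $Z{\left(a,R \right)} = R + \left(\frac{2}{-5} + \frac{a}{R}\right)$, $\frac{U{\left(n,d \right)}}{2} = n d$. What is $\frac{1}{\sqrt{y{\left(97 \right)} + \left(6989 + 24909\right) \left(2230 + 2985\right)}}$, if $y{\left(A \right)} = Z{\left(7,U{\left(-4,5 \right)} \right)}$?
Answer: $\frac{2 \sqrt{66539211770}}{6653921177} \approx 7.7534 \cdot 10^{-5}$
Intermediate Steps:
$U{\left(n,d \right)} = 2 d n$ ($U{\left(n,d \right)} = 2 n d = 2 d n$)
$Z{\left(a,R \right)} = - \frac{2}{5} + R + \frac{a}{R}$ ($Z{\left(a,R \right)} = R + \left(2 \left(- \frac{1}{5}\right) + \frac{a}{R}\right) = R - \left(\frac{2}{5} - \frac{a}{R}\right) = - \frac{2}{5} + R + \frac{a}{R}$)
$y{\left(A \right)} = - \frac{1623}{40}$ ($y{\left(A \right)} = - \frac{2}{5} + 2 \cdot 5 \left(-4\right) + \frac{7}{2 \cdot 5 \left(-4\right)} = - \frac{2}{5} - 40 + \frac{7}{-40} = - \frac{2}{5} - 40 + 7 \left(- \frac{1}{40}\right) = - \frac{2}{5} - 40 - \frac{7}{40} = - \frac{1623}{40}$)
$\frac{1}{\sqrt{y{\left(97 \right)} + \left(6989 + 24909\right) \left(2230 + 2985\right)}} = \frac{1}{\sqrt{- \frac{1623}{40} + \left(6989 + 24909\right) \left(2230 + 2985\right)}} = \frac{1}{\sqrt{- \frac{1623}{40} + 31898 \cdot 5215}} = \frac{1}{\sqrt{- \frac{1623}{40} + 166348070}} = \frac{1}{\sqrt{\frac{6653921177}{40}}} = \frac{1}{\frac{1}{20} \sqrt{66539211770}} = \frac{2 \sqrt{66539211770}}{6653921177}$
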